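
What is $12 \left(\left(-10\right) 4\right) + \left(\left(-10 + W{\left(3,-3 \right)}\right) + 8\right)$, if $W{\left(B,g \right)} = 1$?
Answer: $-481$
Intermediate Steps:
$12 \left(\left(-10\right) 4\right) + \left(\left(-10 + W{\left(3,-3 \right)}\right) + 8\right) = 12 \left(\left(-10\right) 4\right) + \left(\left(-10 + 1\right) + 8\right) = 12 \left(-40\right) + \left(-9 + 8\right) = -480 - 1 = -481$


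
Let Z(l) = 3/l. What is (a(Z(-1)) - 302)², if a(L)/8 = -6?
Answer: 122500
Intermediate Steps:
a(L) = -48 (a(L) = 8*(-6) = -48)
(a(Z(-1)) - 302)² = (-48 - 302)² = (-350)² = 122500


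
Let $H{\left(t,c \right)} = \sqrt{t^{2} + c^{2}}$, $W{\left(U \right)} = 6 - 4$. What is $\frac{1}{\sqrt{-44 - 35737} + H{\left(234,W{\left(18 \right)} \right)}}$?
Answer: $\frac{1}{74 \sqrt{10} + i \sqrt{35781}} \approx 0.0025846 - 0.0020892 i$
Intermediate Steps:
$W{\left(U \right)} = 2$
$H{\left(t,c \right)} = \sqrt{c^{2} + t^{2}}$
$\frac{1}{\sqrt{-44 - 35737} + H{\left(234,W{\left(18 \right)} \right)}} = \frac{1}{\sqrt{-44 - 35737} + \sqrt{2^{2} + 234^{2}}} = \frac{1}{\sqrt{-35781} + \sqrt{4 + 54756}} = \frac{1}{i \sqrt{35781} + \sqrt{54760}} = \frac{1}{i \sqrt{35781} + 74 \sqrt{10}} = \frac{1}{74 \sqrt{10} + i \sqrt{35781}}$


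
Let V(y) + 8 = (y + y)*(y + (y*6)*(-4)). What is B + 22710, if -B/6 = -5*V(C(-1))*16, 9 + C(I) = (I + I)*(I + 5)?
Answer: -6362250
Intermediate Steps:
C(I) = -9 + 2*I*(5 + I) (C(I) = -9 + (I + I)*(I + 5) = -9 + (2*I)*(5 + I) = -9 + 2*I*(5 + I))
V(y) = -8 - 46*y**2 (V(y) = -8 + (y + y)*(y + (y*6)*(-4)) = -8 + (2*y)*(y + (6*y)*(-4)) = -8 + (2*y)*(y - 24*y) = -8 + (2*y)*(-23*y) = -8 - 46*y**2)
B = -6384960 (B = -6*(-5*(-8 - 46*(-9 + 2*(-1)**2 + 10*(-1))**2))*16 = -6*(-5*(-8 - 46*(-9 + 2*1 - 10)**2))*16 = -6*(-5*(-8 - 46*(-9 + 2 - 10)**2))*16 = -6*(-5*(-8 - 46*(-17)**2))*16 = -6*(-5*(-8 - 46*289))*16 = -6*(-5*(-8 - 13294))*16 = -6*(-5*(-13302))*16 = -399060*16 = -6*1064160 = -6384960)
B + 22710 = -6384960 + 22710 = -6362250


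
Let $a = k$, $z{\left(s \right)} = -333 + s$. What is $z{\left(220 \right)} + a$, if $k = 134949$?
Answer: $134836$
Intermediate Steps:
$a = 134949$
$z{\left(220 \right)} + a = \left(-333 + 220\right) + 134949 = -113 + 134949 = 134836$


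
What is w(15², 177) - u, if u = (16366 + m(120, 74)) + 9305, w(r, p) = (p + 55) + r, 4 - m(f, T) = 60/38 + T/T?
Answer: -479093/19 ≈ -25215.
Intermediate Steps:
m(f, T) = 27/19 (m(f, T) = 4 - (60/38 + T/T) = 4 - (60*(1/38) + 1) = 4 - (30/19 + 1) = 4 - 1*49/19 = 4 - 49/19 = 27/19)
w(r, p) = 55 + p + r (w(r, p) = (55 + p) + r = 55 + p + r)
u = 487776/19 (u = (16366 + 27/19) + 9305 = 310981/19 + 9305 = 487776/19 ≈ 25672.)
w(15², 177) - u = (55 + 177 + 15²) - 1*487776/19 = (55 + 177 + 225) - 487776/19 = 457 - 487776/19 = -479093/19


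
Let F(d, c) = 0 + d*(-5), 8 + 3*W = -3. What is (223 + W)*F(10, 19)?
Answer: -32900/3 ≈ -10967.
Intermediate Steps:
W = -11/3 (W = -8/3 + (⅓)*(-3) = -8/3 - 1 = -11/3 ≈ -3.6667)
F(d, c) = -5*d (F(d, c) = 0 - 5*d = -5*d)
(223 + W)*F(10, 19) = (223 - 11/3)*(-5*10) = (658/3)*(-50) = -32900/3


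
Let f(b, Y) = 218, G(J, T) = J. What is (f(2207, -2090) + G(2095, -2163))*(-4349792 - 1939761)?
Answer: -14547736089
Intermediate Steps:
(f(2207, -2090) + G(2095, -2163))*(-4349792 - 1939761) = (218 + 2095)*(-4349792 - 1939761) = 2313*(-6289553) = -14547736089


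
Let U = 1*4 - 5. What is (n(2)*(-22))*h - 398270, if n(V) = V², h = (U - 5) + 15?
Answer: -399062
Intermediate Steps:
U = -1 (U = 4 - 5 = -1)
h = 9 (h = (-1 - 5) + 15 = -6 + 15 = 9)
(n(2)*(-22))*h - 398270 = (2²*(-22))*9 - 398270 = (4*(-22))*9 - 398270 = -88*9 - 398270 = -792 - 398270 = -399062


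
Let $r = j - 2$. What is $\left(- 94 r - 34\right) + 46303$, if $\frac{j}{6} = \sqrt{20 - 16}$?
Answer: $45329$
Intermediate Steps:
$j = 12$ ($j = 6 \sqrt{20 - 16} = 6 \sqrt{4} = 6 \cdot 2 = 12$)
$r = 10$ ($r = 12 - 2 = 10$)
$\left(- 94 r - 34\right) + 46303 = \left(\left(-94\right) 10 - 34\right) + 46303 = \left(-940 - 34\right) + 46303 = -974 + 46303 = 45329$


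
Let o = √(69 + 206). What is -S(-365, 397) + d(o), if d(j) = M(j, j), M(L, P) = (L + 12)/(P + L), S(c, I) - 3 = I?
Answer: -799/2 + 6*√11/55 ≈ -399.14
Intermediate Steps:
S(c, I) = 3 + I
M(L, P) = (12 + L)/(L + P)
o = 5*√11 (o = √275 = 5*√11 ≈ 16.583)
d(j) = (12 + j)/(2*j) (d(j) = (12 + j)/(j + j) = (12 + j)/((2*j)) = (1/(2*j))*(12 + j) = (12 + j)/(2*j))
-S(-365, 397) + d(o) = -(3 + 397) + (12 + 5*√11)/(2*((5*√11))) = -1*400 + (√11/55)*(12 + 5*√11)/2 = -400 + √11*(12 + 5*√11)/110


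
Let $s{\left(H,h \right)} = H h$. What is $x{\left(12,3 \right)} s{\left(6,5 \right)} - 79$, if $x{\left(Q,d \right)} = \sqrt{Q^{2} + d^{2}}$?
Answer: $-79 + 90 \sqrt{17} \approx 292.08$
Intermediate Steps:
$x{\left(12,3 \right)} s{\left(6,5 \right)} - 79 = \sqrt{12^{2} + 3^{2}} \cdot 6 \cdot 5 - 79 = \sqrt{144 + 9} \cdot 30 - 79 = \sqrt{153} \cdot 30 - 79 = 3 \sqrt{17} \cdot 30 - 79 = 90 \sqrt{17} - 79 = -79 + 90 \sqrt{17}$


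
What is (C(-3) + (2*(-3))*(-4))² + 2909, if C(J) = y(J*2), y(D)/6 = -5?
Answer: 2945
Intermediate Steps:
y(D) = -30 (y(D) = 6*(-5) = -30)
C(J) = -30
(C(-3) + (2*(-3))*(-4))² + 2909 = (-30 + (2*(-3))*(-4))² + 2909 = (-30 - 6*(-4))² + 2909 = (-30 + 24)² + 2909 = (-6)² + 2909 = 36 + 2909 = 2945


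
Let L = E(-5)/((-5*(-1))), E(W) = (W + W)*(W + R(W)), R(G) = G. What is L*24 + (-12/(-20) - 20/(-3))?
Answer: 7309/15 ≈ 487.27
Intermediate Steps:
E(W) = 4*W² (E(W) = (W + W)*(W + W) = (2*W)*(2*W) = 4*W²)
L = 20 (L = (4*(-5)²)/((-5*(-1))) = (4*25)/5 = 100*(⅕) = 20)
L*24 + (-12/(-20) - 20/(-3)) = 20*24 + (-12/(-20) - 20/(-3)) = 480 + (-12*(-1/20) - 20*(-⅓)) = 480 + (⅗ + 20/3) = 480 + 109/15 = 7309/15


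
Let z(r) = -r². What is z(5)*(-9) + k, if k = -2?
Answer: 223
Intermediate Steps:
z(5)*(-9) + k = -1*5²*(-9) - 2 = -1*25*(-9) - 2 = -25*(-9) - 2 = 225 - 2 = 223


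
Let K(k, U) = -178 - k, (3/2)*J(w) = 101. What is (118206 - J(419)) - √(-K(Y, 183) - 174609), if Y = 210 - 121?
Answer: 354416/3 - 7*I*√3558 ≈ 1.1814e+5 - 417.54*I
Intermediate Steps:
J(w) = 202/3 (J(w) = (⅔)*101 = 202/3)
Y = 89
(118206 - J(419)) - √(-K(Y, 183) - 174609) = (118206 - 1*202/3) - √(-(-178 - 1*89) - 174609) = (118206 - 202/3) - √(-(-178 - 89) - 174609) = 354416/3 - √(-1*(-267) - 174609) = 354416/3 - √(267 - 174609) = 354416/3 - √(-174342) = 354416/3 - 7*I*√3558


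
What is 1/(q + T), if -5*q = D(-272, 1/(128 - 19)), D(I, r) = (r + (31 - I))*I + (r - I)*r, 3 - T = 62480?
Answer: -11881/546452338 ≈ -2.1742e-5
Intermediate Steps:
T = -62477 (T = 3 - 1*62480 = 3 - 62480 = -62477)
D(I, r) = I*(31 + r - I) + r*(r - I) (D(I, r) = (31 + r - I)*I + r*(r - I) = I*(31 + r - I) + r*(r - I))
q = 195836899/11881 (q = -((1/(128 - 19))² - 1*(-272)² + 31*(-272))/5 = -((1/109)² - 1*73984 - 8432)/5 = -((1/109)² - 73984 - 8432)/5 = -(1/11881 - 73984 - 8432)/5 = -⅕*(-979184495/11881) = 195836899/11881 ≈ 16483.)
1/(q + T) = 1/(195836899/11881 - 62477) = 1/(-546452338/11881) = -11881/546452338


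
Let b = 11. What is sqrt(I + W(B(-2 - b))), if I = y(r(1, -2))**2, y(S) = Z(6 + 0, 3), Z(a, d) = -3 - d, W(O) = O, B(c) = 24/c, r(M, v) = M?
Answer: 2*sqrt(1443)/13 ≈ 5.8441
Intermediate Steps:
y(S) = -6 (y(S) = -3 - 1*3 = -3 - 3 = -6)
I = 36 (I = (-6)**2 = 36)
sqrt(I + W(B(-2 - b))) = sqrt(36 + 24/(-2 - 1*11)) = sqrt(36 + 24/(-2 - 11)) = sqrt(36 + 24/(-13)) = sqrt(36 + 24*(-1/13)) = sqrt(36 - 24/13) = sqrt(444/13) = 2*sqrt(1443)/13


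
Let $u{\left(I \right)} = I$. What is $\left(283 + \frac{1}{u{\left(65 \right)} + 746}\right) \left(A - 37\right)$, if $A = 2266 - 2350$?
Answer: $- \frac{27771194}{811} \approx -34243.0$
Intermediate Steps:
$A = -84$ ($A = 2266 - 2350 = -84$)
$\left(283 + \frac{1}{u{\left(65 \right)} + 746}\right) \left(A - 37\right) = \left(283 + \frac{1}{65 + 746}\right) \left(-84 - 37\right) = \left(283 + \frac{1}{811}\right) \left(-121\right) = \frac{229514}{811} \left(-121\right) = - \frac{27771194}{811}$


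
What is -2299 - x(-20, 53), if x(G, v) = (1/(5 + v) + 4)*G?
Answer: -64341/29 ≈ -2218.7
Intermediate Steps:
x(G, v) = G*(4 + 1/(5 + v)) (x(G, v) = (4 + 1/(5 + v))*G = G*(4 + 1/(5 + v)))
-2299 - x(-20, 53) = -2299 - (-20)*(21 + 4*53)/(5 + 53) = -2299 - (-20)*(21 + 212)/58 = -2299 - (-20)*233/58 = -2299 - 1*(-2330/29) = -2299 + 2330/29 = -64341/29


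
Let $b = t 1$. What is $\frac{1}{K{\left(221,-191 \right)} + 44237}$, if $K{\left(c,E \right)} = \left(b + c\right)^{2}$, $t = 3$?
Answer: $\frac{1}{94413} \approx 1.0592 \cdot 10^{-5}$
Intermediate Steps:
$b = 3$ ($b = 3 \cdot 1 = 3$)
$K{\left(c,E \right)} = \left(3 + c\right)^{2}$
$\frac{1}{K{\left(221,-191 \right)} + 44237} = \frac{1}{\left(3 + 221\right)^{2} + 44237} = \frac{1}{224^{2} + 44237} = \frac{1}{50176 + 44237} = \frac{1}{94413}$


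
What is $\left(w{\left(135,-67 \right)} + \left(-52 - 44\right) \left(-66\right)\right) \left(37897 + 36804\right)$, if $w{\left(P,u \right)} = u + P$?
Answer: $478385204$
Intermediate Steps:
$w{\left(P,u \right)} = P + u$
$\left(w{\left(135,-67 \right)} + \left(-52 - 44\right) \left(-66\right)\right) \left(37897 + 36804\right) = \left(\left(135 - 67\right) + \left(-52 - 44\right) \left(-66\right)\right) \left(37897 + 36804\right) = \left(68 - -6336\right) 74701 = \left(68 + 6336\right) 74701 = 6404 \cdot 74701 = 478385204$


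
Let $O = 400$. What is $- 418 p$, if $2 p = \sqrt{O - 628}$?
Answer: $- 418 i \sqrt{57} \approx - 3155.8 i$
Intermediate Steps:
$p = i \sqrt{57}$ ($p = \frac{\sqrt{400 - 628}}{2} = \frac{\sqrt{-228}}{2} = \frac{2 i \sqrt{57}}{2} = i \sqrt{57} \approx 7.5498 i$)
$- 418 p = - 418 i \sqrt{57}$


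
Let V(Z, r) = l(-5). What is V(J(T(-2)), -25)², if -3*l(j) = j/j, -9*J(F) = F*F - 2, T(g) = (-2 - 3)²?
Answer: ⅑ ≈ 0.11111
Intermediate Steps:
T(g) = 25 (T(g) = (-5)² = 25)
J(F) = 2/9 - F²/9 (J(F) = -(F*F - 2)/9 = -(F² - 2)/9 = -(-2 + F²)/9 = 2/9 - F²/9)
l(j) = -⅓ (l(j) = -j/(3*j) = -⅓*1 = -⅓)
V(Z, r) = -⅓
V(J(T(-2)), -25)² = (-⅓)² = ⅑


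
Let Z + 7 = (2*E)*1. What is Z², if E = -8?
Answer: 529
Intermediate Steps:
Z = -23 (Z = -7 + (2*(-8))*1 = -7 - 16*1 = -7 - 16 = -23)
Z² = (-23)² = 529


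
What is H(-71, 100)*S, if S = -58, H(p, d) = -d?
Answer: 5800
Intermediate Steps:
H(-71, 100)*S = -1*100*(-58) = -100*(-58) = 5800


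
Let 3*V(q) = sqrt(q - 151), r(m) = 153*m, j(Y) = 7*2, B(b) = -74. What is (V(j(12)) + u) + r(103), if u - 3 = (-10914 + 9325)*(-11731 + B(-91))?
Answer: 18773907 + I*sqrt(137)/3 ≈ 1.8774e+7 + 3.9016*I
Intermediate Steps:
j(Y) = 14
V(q) = sqrt(-151 + q)/3 (V(q) = sqrt(q - 151)/3 = sqrt(-151 + q)/3)
u = 18758148 (u = 3 + (-10914 + 9325)*(-11731 - 74) = 3 - 1589*(-11805) = 3 + 18758145 = 18758148)
(V(j(12)) + u) + r(103) = (sqrt(-151 + 14)/3 + 18758148) + 153*103 = (sqrt(-137)/3 + 18758148) + 15759 = ((I*sqrt(137))/3 + 18758148) + 15759 = (I*sqrt(137)/3 + 18758148) + 15759 = (18758148 + I*sqrt(137)/3) + 15759 = 18773907 + I*sqrt(137)/3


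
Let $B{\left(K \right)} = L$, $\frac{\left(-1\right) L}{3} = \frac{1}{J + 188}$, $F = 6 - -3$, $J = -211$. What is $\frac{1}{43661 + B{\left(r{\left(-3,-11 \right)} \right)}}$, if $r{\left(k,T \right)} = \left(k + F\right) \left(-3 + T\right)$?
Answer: $\frac{23}{1004206} \approx 2.2904 \cdot 10^{-5}$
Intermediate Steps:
$F = 9$ ($F = 6 + 3 = 9$)
$L = \frac{3}{23}$ ($L = - \frac{3}{-211 + 188} = - \frac{3}{-23} = \left(-3\right) \left(- \frac{1}{23}\right) = \frac{3}{23} \approx 0.13043$)
$r{\left(k,T \right)} = \left(-3 + T\right) \left(9 + k\right)$ ($r{\left(k,T \right)} = \left(k + 9\right) \left(-3 + T\right) = \left(9 + k\right) \left(-3 + T\right) = \left(-3 + T\right) \left(9 + k\right)$)
$B{\left(K \right)} = \frac{3}{23}$
$\frac{1}{43661 + B{\left(r{\left(-3,-11 \right)} \right)}} = \frac{1}{43661 + \frac{3}{23}} = \frac{1}{\frac{1004206}{23}} = \frac{23}{1004206}$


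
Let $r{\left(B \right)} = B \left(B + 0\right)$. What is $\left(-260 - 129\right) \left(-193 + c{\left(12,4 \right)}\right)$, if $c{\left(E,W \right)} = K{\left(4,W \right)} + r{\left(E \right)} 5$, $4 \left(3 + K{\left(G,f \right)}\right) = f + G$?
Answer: $-204614$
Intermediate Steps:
$K{\left(G,f \right)} = -3 + \frac{G}{4} + \frac{f}{4}$ ($K{\left(G,f \right)} = -3 + \frac{f + G}{4} = -3 + \frac{G + f}{4} = -3 + \left(\frac{G}{4} + \frac{f}{4}\right) = -3 + \frac{G}{4} + \frac{f}{4}$)
$r{\left(B \right)} = B^{2}$ ($r{\left(B \right)} = B B = B^{2}$)
$c{\left(E,W \right)} = -2 + 5 E^{2} + \frac{W}{4}$ ($c{\left(E,W \right)} = \left(-3 + \frac{1}{4} \cdot 4 + \frac{W}{4}\right) + E^{2} \cdot 5 = \left(-3 + 1 + \frac{W}{4}\right) + 5 E^{2} = \left(-2 + \frac{W}{4}\right) + 5 E^{2} = -2 + 5 E^{2} + \frac{W}{4}$)
$\left(-260 - 129\right) \left(-193 + c{\left(12,4 \right)}\right) = \left(-260 - 129\right) \left(-193 + \left(-2 + 5 \cdot 12^{2} + \frac{1}{4} \cdot 4\right)\right) = - 389 \left(-193 + \left(-2 + 5 \cdot 144 + 1\right)\right) = - 389 \left(-193 + \left(-2 + 720 + 1\right)\right) = - 389 \left(-193 + 719\right) = \left(-389\right) 526 = -204614$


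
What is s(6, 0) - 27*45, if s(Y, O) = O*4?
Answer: -1215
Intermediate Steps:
s(Y, O) = 4*O
s(6, 0) - 27*45 = 4*0 - 27*45 = 0 - 1215 = -1215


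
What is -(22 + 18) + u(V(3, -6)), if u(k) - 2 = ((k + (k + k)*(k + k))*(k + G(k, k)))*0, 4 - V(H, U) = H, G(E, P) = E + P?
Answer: -38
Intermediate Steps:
V(H, U) = 4 - H
u(k) = 2 (u(k) = 2 + ((k + (k + k)*(k + k))*(k + (k + k)))*0 = 2 + ((k + (2*k)*(2*k))*(k + 2*k))*0 = 2 + ((k + 4*k²)*(3*k))*0 = 2 + (3*k*(k + 4*k²))*0 = 2 + 0 = 2)
-(22 + 18) + u(V(3, -6)) = -(22 + 18) + 2 = -1*40 + 2 = -40 + 2 = -38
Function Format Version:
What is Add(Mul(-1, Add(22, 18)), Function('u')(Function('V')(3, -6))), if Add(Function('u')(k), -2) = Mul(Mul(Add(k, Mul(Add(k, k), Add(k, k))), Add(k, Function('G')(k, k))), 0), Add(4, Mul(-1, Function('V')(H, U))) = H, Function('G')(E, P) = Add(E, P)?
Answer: -38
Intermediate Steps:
Function('V')(H, U) = Add(4, Mul(-1, H))
Function('u')(k) = 2 (Function('u')(k) = Add(2, Mul(Mul(Add(k, Mul(Add(k, k), Add(k, k))), Add(k, Add(k, k))), 0)) = Add(2, Mul(Mul(Add(k, Mul(Mul(2, k), Mul(2, k))), Add(k, Mul(2, k))), 0)) = Add(2, Mul(Mul(Add(k, Mul(4, Pow(k, 2))), Mul(3, k)), 0)) = Add(2, Mul(Mul(3, k, Add(k, Mul(4, Pow(k, 2)))), 0)) = Add(2, 0) = 2)
Add(Mul(-1, Add(22, 18)), Function('u')(Function('V')(3, -6))) = Add(Mul(-1, Add(22, 18)), 2) = Add(Mul(-1, 40), 2) = Add(-40, 2) = -38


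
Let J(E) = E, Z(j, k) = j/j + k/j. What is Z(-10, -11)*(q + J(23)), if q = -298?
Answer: -1155/2 ≈ -577.50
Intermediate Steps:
Z(j, k) = 1 + k/j
Z(-10, -11)*(q + J(23)) = ((-10 - 11)/(-10))*(-298 + 23) = -⅒*(-21)*(-275) = (21/10)*(-275) = -1155/2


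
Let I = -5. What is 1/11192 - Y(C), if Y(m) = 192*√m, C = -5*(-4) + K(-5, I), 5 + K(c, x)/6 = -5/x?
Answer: 1/11192 - 384*I ≈ 8.935e-5 - 384.0*I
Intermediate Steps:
K(c, x) = -30 - 30/x (K(c, x) = -30 + 6*(-5/x) = -30 - 30/x)
C = -4 (C = -5*(-4) + (-30 - 30/(-5)) = 20 + (-30 - 30*(-⅕)) = 20 + (-30 + 6) = 20 - 24 = -4)
1/11192 - Y(C) = 1/11192 - 192*√(-4) = 1/11192 - 192*2*I = 1/11192 - 384*I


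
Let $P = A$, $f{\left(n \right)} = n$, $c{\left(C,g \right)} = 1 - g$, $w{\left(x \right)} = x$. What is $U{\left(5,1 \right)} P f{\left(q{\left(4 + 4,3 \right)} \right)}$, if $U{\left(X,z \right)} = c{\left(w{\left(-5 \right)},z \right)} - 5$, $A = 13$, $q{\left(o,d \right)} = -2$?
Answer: $130$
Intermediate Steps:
$P = 13$
$U{\left(X,z \right)} = -4 - z$ ($U{\left(X,z \right)} = \left(1 - z\right) - 5 = -4 - z$)
$U{\left(5,1 \right)} P f{\left(q{\left(4 + 4,3 \right)} \right)} = \left(-4 - 1\right) 13 \left(-2\right) = \left(-5\right) 13 \left(-2\right) = \left(-65\right) \left(-2\right) = 130$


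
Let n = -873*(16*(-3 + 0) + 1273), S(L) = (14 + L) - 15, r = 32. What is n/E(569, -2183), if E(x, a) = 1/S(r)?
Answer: -33152175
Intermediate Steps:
S(L) = -1 + L
E(x, a) = 1/31 (E(x, a) = 1/(-1 + 32) = 1/31)
n = -1069425 (n = -873*(16*(-3) + 1273) = -873*(-48 + 1273) = -873*1225 = -1069425)
n/E(569, -2183) = -1069425/1/31 = -1069425*31 = -33152175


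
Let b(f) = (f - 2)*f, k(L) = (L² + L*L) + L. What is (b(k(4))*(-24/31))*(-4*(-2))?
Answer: -235008/31 ≈ -7580.9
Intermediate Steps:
k(L) = L + 2*L² (k(L) = (L² + L²) + L = 2*L² + L = L + 2*L²)
b(f) = f*(-2 + f) (b(f) = (-2 + f)*f = f*(-2 + f))
(b(k(4))*(-24/31))*(-4*(-2)) = (((4*(1 + 2*4))*(-2 + 4*(1 + 2*4)))*(-24/31))*(-4*(-2)) = (((4*(1 + 8))*(-2 + 4*(1 + 8)))*(-24*1/31))*8 = (((4*9)*(-2 + 4*9))*(-24/31))*8 = ((36*(-2 + 36))*(-24/31))*8 = ((36*34)*(-24/31))*8 = (1224*(-24/31))*8 = -29376/31*8 = -235008/31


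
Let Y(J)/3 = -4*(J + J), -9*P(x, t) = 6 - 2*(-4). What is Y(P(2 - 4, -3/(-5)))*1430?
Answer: 160160/3 ≈ 53387.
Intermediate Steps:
P(x, t) = -14/9 (P(x, t) = -(6 - 2*(-4))/9 = -(6 + 8)/9 = -1/9*14 = -14/9)
Y(J) = -24*J (Y(J) = 3*(-4*(J + J)) = 3*(-8*J) = -24*J)
Y(P(2 - 4, -3/(-5)))*1430 = -24*(-14/9)*1430 = (112/3)*1430 = 160160/3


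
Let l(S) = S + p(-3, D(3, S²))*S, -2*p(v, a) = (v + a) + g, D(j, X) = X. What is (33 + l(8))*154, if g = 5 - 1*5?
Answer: -31262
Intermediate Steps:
g = 0 (g = 5 - 5 = 0)
p(v, a) = -a/2 - v/2 (p(v, a) = -((v + a) + 0)/2 = -((a + v) + 0)/2 = -(a + v)/2 = -a/2 - v/2)
l(S) = S + S*(3/2 - S²/2) (l(S) = S + (-S²/2 - ½*(-3))*S = S + (-S²/2 + 3/2)*S = S + (3/2 - S²/2)*S = S + S*(3/2 - S²/2))
(33 + l(8))*154 = (33 + (½)*8*(5 - 1*8²))*154 = (33 + (½)*8*(5 - 1*64))*154 = (33 + (½)*8*(5 - 64))*154 = (33 + (½)*8*(-59))*154 = (33 - 236)*154 = -203*154 = -31262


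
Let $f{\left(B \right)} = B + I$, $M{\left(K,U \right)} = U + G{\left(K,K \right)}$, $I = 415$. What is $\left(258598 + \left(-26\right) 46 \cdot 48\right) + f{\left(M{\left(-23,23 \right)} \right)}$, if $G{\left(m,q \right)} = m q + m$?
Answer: $202134$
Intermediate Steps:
$G{\left(m,q \right)} = m + m q$
$M{\left(K,U \right)} = U + K \left(1 + K\right)$
$f{\left(B \right)} = 415 + B$ ($f{\left(B \right)} = B + 415 = 415 + B$)
$\left(258598 + \left(-26\right) 46 \cdot 48\right) + f{\left(M{\left(-23,23 \right)} \right)} = \left(258598 + \left(-26\right) 46 \cdot 48\right) - \left(-438 + 23 \left(1 - 23\right)\right) = \left(258598 - 57408\right) + \left(415 + \left(23 - -506\right)\right) = \left(258598 - 57408\right) + \left(415 + \left(23 + 506\right)\right) = 201190 + \left(415 + 529\right) = 201190 + 944 = 202134$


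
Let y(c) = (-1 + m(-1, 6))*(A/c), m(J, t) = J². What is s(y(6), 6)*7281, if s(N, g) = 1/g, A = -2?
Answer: 2427/2 ≈ 1213.5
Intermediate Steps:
y(c) = 0 (y(c) = (-1 + (-1)²)*(-2/c) = (-1 + 1)*(-2/c) = 0*(-2/c) = 0)
s(y(6), 6)*7281 = 7281/6 = (⅙)*7281 = 2427/2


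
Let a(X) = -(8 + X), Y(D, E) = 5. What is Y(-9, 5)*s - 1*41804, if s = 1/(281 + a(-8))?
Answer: -11746919/281 ≈ -41804.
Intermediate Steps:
a(X) = -8 - X
s = 1/281 (s = 1/(281 + (-8 - 1*(-8))) = 1/(281 + (-8 + 8)) = 1/(281 + 0) = 1/281 ≈ 0.0035587)
Y(-9, 5)*s - 1*41804 = 5*(1/281) - 1*41804 = 5/281 - 41804 = -11746919/281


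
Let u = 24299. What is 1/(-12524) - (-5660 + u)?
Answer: -233434837/12524 ≈ -18639.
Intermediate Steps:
1/(-12524) - (-5660 + u) = 1/(-12524) - (-5660 + 24299) = -1/12524 - 1*18639 = -1/12524 - 18639 = -233434837/12524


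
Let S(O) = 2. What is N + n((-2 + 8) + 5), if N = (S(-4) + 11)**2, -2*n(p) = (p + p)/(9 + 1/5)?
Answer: 7719/46 ≈ 167.80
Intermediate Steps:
n(p) = -5*p/46 (n(p) = -(p + p)/(2*(9 + 1/5)) = -2*p/(2*(9 + 1/5)) = -2*p/(2*46/5) = -2*p*5/(2*46) = -5*p/46)
N = 169 (N = (2 + 11)**2 = 13**2 = 169)
N + n((-2 + 8) + 5) = 169 - 5*((-2 + 8) + 5)/46 = 169 - 5*(6 + 5)/46 = 169 - 5/46*11 = 169 - 55/46 = 7719/46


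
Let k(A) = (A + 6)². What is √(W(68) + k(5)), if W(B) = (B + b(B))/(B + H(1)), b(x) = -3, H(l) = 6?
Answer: √667406/74 ≈ 11.040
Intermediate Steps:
k(A) = (6 + A)²
W(B) = (-3 + B)/(6 + B) (W(B) = (B - 3)/(B + 6) = (-3 + B)/(6 + B))
√(W(68) + k(5)) = √((-3 + 68)/(6 + 68) + (6 + 5)²) = √(65/74 + 11²) = √((1/74)*65 + 121) = √(65/74 + 121) = √(9019/74) = √667406/74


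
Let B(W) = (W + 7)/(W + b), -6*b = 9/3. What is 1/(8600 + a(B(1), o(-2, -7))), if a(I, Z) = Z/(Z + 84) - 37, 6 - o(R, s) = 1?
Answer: 89/762112 ≈ 0.00011678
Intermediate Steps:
b = -½ (b = -3/(2*3) = -⅙*3 = -½ ≈ -0.50000)
o(R, s) = 5 (o(R, s) = 6 - 1*1 = 6 - 1 = 5)
B(W) = (7 + W)/(-½ + W) (B(W) = (W + 7)/(W - ½) = (7 + W)/(-½ + W))
a(I, Z) = -37 + Z/(84 + Z) (a(I, Z) = Z/(84 + Z) - 37 = -37 + Z/(84 + Z))
1/(8600 + a(B(1), o(-2, -7))) = 1/(8600 + 12*(-259 - 3*5)/(84 + 5)) = 1/(8600 + 12*(-259 - 15)/89) = 1/(8600 + 12*(1/89)*(-274)) = 1/(8600 - 3288/89) = 1/(762112/89) = 89/762112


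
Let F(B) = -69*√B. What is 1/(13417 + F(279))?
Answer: 13417/178687570 + 207*√31/178687570 ≈ 8.1536e-5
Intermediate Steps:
1/(13417 + F(279)) = 1/(13417 - 207*√31)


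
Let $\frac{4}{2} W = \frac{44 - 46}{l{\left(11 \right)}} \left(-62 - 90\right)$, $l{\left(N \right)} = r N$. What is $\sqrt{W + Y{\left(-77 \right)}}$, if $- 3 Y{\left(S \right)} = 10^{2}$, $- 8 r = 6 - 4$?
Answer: $\frac{2 i \sqrt{24123}}{33} \approx 9.4131 i$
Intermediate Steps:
$r = - \frac{1}{4}$ ($r = - \frac{6 - 4}{8} = \left(- \frac{1}{8}\right) 2 = - \frac{1}{4} \approx -0.25$)
$Y{\left(S \right)} = - \frac{100}{3}$ ($Y{\left(S \right)} = - \frac{10^{2}}{3} = \left(- \frac{1}{3}\right) 100 = - \frac{100}{3}$)
$l{\left(N \right)} = - \frac{N}{4}$
$W = - \frac{608}{11}$ ($W = \frac{\frac{44 - 46}{\left(- \frac{1}{4}\right) 11} \left(-62 - 90\right)}{2} = \frac{- \frac{2}{- \frac{11}{4}} \left(-152\right)}{2} = \frac{\left(-2\right) \left(- \frac{4}{11}\right) \left(-152\right)}{2} = \frac{\frac{8}{11} \left(-152\right)}{2} = \frac{1}{2} \left(- \frac{1216}{11}\right) = - \frac{608}{11} \approx -55.273$)
$\sqrt{W + Y{\left(-77 \right)}} = \sqrt{- \frac{608}{11} - \frac{100}{3}} = \sqrt{- \frac{2924}{33}} = \frac{2 i \sqrt{24123}}{33}$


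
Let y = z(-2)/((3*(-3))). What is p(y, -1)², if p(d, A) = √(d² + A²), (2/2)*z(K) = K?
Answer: 85/81 ≈ 1.0494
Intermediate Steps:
z(K) = K
y = 2/9 (y = -2/(3*(-3)) = -2/(-9) = -2*(-⅑) = 2/9 ≈ 0.22222)
p(d, A) = √(A² + d²)
p(y, -1)² = (√((-1)² + (2/9)²))² = (√(1 + 4/81))² = (√(85/81))² = (√85/9)² = 85/81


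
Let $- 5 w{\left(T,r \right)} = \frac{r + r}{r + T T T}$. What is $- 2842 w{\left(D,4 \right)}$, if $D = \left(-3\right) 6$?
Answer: $- \frac{5684}{7285} \approx -0.78023$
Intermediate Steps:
$D = -18$
$w{\left(T,r \right)} = - \frac{2 r}{5 \left(r + T^{3}\right)}$ ($w{\left(T,r \right)} = - \frac{\left(r + r\right) \frac{1}{r + T T T}}{5} = - \frac{2 r \frac{1}{r + T^{2} T}}{5} = - \frac{2 r \frac{1}{r + T^{3}}}{5} = - \frac{2 r}{5 \left(r + T^{3}\right)}$)
$- 2842 w{\left(D,4 \right)} = - 2842 \left(\left(-2\right) 4 \frac{1}{5 \cdot 4 + 5 \left(-18\right)^{3}}\right) = - 2842 \left(\left(-2\right) 4 \frac{1}{20 + 5 \left(-5832\right)}\right) = - 2842 \left(\left(-2\right) 4 \frac{1}{20 - 29160}\right) = - 2842 \left(\left(-2\right) 4 \frac{1}{-29140}\right) = - 2842 \left(\left(-2\right) 4 \left(- \frac{1}{29140}\right)\right) = \left(-2842\right) \frac{2}{7285} = - \frac{5684}{7285}$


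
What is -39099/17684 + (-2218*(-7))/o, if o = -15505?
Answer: -125827397/39170060 ≈ -3.2123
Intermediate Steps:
-39099/17684 + (-2218*(-7))/o = -39099/17684 - 2218*(-7)/(-15505) = -39099*1/17684 + 15526*(-1/15505) = -39099/17684 - 2218/2215 = -125827397/39170060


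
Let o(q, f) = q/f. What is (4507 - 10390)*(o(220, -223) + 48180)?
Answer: -63206481360/223 ≈ -2.8344e+8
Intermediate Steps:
(4507 - 10390)*(o(220, -223) + 48180) = (4507 - 10390)*(220/(-223) + 48180) = -5883*(220*(-1/223) + 48180) = -5883*(-220/223 + 48180) = -5883*10743920/223 = -63206481360/223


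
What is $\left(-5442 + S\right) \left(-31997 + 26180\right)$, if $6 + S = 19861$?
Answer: $-83840421$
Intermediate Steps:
$S = 19855$ ($S = -6 + 19861 = 19855$)
$\left(-5442 + S\right) \left(-31997 + 26180\right) = \left(-5442 + 19855\right) \left(-31997 + 26180\right) = 14413 \left(-5817\right) = -83840421$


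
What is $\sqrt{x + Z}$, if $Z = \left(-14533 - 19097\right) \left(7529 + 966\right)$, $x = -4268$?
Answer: $i \sqrt{285691118} \approx 16902.0 i$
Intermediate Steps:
$Z = -285686850$ ($Z = \left(-33630\right) 8495 = -285686850$)
$\sqrt{x + Z} = \sqrt{-4268 - 285686850} = \sqrt{-285691118} = i \sqrt{285691118}$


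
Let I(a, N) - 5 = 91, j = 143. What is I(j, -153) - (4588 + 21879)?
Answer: -26371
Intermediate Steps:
I(a, N) = 96 (I(a, N) = 5 + 91 = 96)
I(j, -153) - (4588 + 21879) = 96 - (4588 + 21879) = 96 - 1*26467 = 96 - 26467 = -26371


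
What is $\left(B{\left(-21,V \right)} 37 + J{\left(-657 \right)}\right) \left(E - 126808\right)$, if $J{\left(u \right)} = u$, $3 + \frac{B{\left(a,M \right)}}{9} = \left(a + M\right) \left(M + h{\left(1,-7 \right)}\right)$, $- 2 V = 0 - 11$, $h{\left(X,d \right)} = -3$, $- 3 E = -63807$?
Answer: $\frac{6146485821}{4} \approx 1.5366 \cdot 10^{9}$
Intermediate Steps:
$E = 21269$ ($E = \left(- \frac{1}{3}\right) \left(-63807\right) = 21269$)
$V = \frac{11}{2}$ ($V = - \frac{0 - 11}{2} = \left(- \frac{1}{2}\right) \left(-11\right) = \frac{11}{2} \approx 5.5$)
$B{\left(a,M \right)} = -27 + 9 \left(-3 + M\right) \left(M + a\right)$ ($B{\left(a,M \right)} = -27 + 9 \left(a + M\right) \left(M - 3\right) = -27 + 9 \left(M + a\right) \left(-3 + M\right) = -27 + 9 \left(-3 + M\right) \left(M + a\right)$)
$\left(B{\left(-21,V \right)} 37 + J{\left(-657 \right)}\right) \left(E - 126808\right) = \left(\left(-27 - \frac{297}{2} - -567 + 9 \left(\frac{11}{2}\right)^{2} + 9 \cdot \frac{11}{2} \left(-21\right)\right) 37 - 657\right) \left(21269 - 126808\right) = \left(\left(-27 - \frac{297}{2} + 567 + 9 \cdot \frac{121}{4} - \frac{2079}{2}\right) 37 - 657\right) \left(-105539\right) = \left(\left(-27 - \frac{297}{2} + 567 + \frac{1089}{4} - \frac{2079}{2}\right) 37 - 657\right) \left(-105539\right) = \left(\left(- \frac{1503}{4}\right) 37 - 657\right) \left(-105539\right) = \left(- \frac{55611}{4} - 657\right) \left(-105539\right) = \left(- \frac{58239}{4}\right) \left(-105539\right) = \frac{6146485821}{4}$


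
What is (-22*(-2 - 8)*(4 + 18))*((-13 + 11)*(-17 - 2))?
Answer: 183920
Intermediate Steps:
(-22*(-2 - 8)*(4 + 18))*((-13 + 11)*(-17 - 2)) = (-(-220)*22)*(-2*(-19)) = -22*(-220)*38 = 4840*38 = 183920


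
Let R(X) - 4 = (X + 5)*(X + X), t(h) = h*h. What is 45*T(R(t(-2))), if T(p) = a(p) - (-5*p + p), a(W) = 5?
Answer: 13905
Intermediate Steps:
t(h) = h²
R(X) = 4 + 2*X*(5 + X) (R(X) = 4 + (X + 5)*(X + X) = 4 + (5 + X)*(2*X) = 4 + 2*X*(5 + X))
T(p) = 5 + 4*p (T(p) = 5 - (-5*p + p) = 5 - (-4)*p = 5 + 4*p)
45*T(R(t(-2))) = 45*(5 + 4*(4 + 2*((-2)²)² + 10*(-2)²)) = 45*(5 + 4*(4 + 2*4² + 10*4)) = 45*(5 + 4*(4 + 2*16 + 40)) = 45*(5 + 4*(4 + 32 + 40)) = 45*(5 + 4*76) = 45*(5 + 304) = 45*309 = 13905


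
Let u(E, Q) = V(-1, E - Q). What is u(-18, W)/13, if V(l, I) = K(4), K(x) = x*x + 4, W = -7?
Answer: 20/13 ≈ 1.5385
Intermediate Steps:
K(x) = 4 + x² (K(x) = x² + 4 = 4 + x²)
V(l, I) = 20 (V(l, I) = 4 + 4² = 4 + 16 = 20)
u(E, Q) = 20
u(-18, W)/13 = 20/13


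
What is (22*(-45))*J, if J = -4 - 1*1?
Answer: 4950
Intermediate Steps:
J = -5 (J = -4 - 1 = -5)
(22*(-45))*J = (22*(-45))*(-5) = -990*(-5) = 4950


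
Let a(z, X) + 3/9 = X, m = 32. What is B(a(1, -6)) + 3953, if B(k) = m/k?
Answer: 75011/19 ≈ 3947.9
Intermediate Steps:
a(z, X) = -⅓ + X
B(k) = 32/k
B(a(1, -6)) + 3953 = 32/(-⅓ - 6) + 3953 = 32/(-19/3) + 3953 = 32*(-3/19) + 3953 = -96/19 + 3953 = 75011/19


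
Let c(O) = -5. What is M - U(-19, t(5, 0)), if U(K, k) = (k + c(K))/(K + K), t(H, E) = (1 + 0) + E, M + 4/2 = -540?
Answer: -10300/19 ≈ -542.11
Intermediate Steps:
M = -542 (M = -2 - 540 = -542)
t(H, E) = 1 + E
U(K, k) = (-5 + k)/(2*K) (U(K, k) = (k - 5)/(K + K) = (-5 + k)/((2*K)) = (-5 + k)*(1/(2*K)) = (-5 + k)/(2*K))
M - U(-19, t(5, 0)) = -542 - (-5 + (1 + 0))/(2*(-19)) = -542 - (-1)*(-5 + 1)/(2*19) = -542 - (-1)*(-4)/(2*19) = -542 - 1*2/19 = -542 - 2/19 = -10300/19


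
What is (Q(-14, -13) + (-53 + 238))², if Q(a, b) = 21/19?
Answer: 12503296/361 ≈ 34635.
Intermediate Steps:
Q(a, b) = 21/19 (Q(a, b) = 21*(1/19) = 21/19)
(Q(-14, -13) + (-53 + 238))² = (21/19 + (-53 + 238))² = (21/19 + 185)² = (3536/19)² = 12503296/361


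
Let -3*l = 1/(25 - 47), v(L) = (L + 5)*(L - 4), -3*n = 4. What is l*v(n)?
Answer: -8/27 ≈ -0.29630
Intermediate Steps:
n = -4/3 (n = -1/3*4 = -4/3 ≈ -1.3333)
v(L) = (-4 + L)*(5 + L) (v(L) = (5 + L)*(-4 + L) = (-4 + L)*(5 + L))
l = 1/66 (l = -1/(3*(25 - 47)) = -1/3/(-22) = -1/3*(-1/22) = 1/66 ≈ 0.015152)
l*v(n) = (-20 - 4/3 + (-4/3)**2)/66 = (-20 - 4/3 + 16/9)/66 = (1/66)*(-176/9) = -8/27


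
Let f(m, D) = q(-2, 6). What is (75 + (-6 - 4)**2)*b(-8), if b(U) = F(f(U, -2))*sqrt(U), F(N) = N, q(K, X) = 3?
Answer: 1050*I*sqrt(2) ≈ 1484.9*I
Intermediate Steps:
f(m, D) = 3
b(U) = 3*sqrt(U)
(75 + (-6 - 4)**2)*b(-8) = (75 + (-6 - 4)**2)*(3*sqrt(-8)) = (75 + (-10)**2)*(3*(2*I*sqrt(2))) = (75 + 100)*(6*I*sqrt(2)) = 175*(6*I*sqrt(2)) = 1050*I*sqrt(2)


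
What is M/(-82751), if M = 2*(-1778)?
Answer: 3556/82751 ≈ 0.042972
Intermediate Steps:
M = -3556
M/(-82751) = -3556/(-82751) = -3556*(-1/82751) = 3556/82751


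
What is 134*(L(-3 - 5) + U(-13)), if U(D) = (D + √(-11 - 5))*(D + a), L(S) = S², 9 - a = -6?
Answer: 5092 + 1072*I ≈ 5092.0 + 1072.0*I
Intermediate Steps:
a = 15 (a = 9 - 1*(-6) = 9 + 6 = 15)
U(D) = (15 + D)*(D + 4*I) (U(D) = (D + √(-11 - 5))*(D + 15) = (D + √(-16))*(15 + D) = (D + 4*I)*(15 + D) = (15 + D)*(D + 4*I))
134*(L(-3 - 5) + U(-13)) = 134*((-3 - 5)² + ((-13)² + 60*I - 13*(15 + 4*I))) = 134*((-8)² + (169 + 60*I + (-195 - 52*I))) = 134*(64 + (-26 + 8*I)) = 134*(38 + 8*I) = 5092 + 1072*I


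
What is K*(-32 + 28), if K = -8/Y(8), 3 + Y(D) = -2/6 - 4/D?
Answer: -192/23 ≈ -8.3478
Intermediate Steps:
Y(D) = -10/3 - 4/D (Y(D) = -3 + (-2/6 - 4/D) = -3 + (-2*⅙ - 4/D) = -3 + (-⅓ - 4/D) = -10/3 - 4/D)
K = 48/23 (K = -8/(-10/3 - 4/8) = -8/(-10/3 - 4*⅛) = -8/(-10/3 - ½) = -8/(-23/6) = -8*(-6/23) = 48/23 ≈ 2.0870)
K*(-32 + 28) = 48*(-32 + 28)/23 = (48/23)*(-4) = -192/23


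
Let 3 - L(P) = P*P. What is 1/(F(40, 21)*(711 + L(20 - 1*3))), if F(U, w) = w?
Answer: 1/8925 ≈ 0.00011204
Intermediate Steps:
L(P) = 3 - P**2 (L(P) = 3 - P*P = 3 - P**2)
1/(F(40, 21)*(711 + L(20 - 1*3))) = 1/(21*(711 + (3 - (20 - 1*3)**2))) = 1/(21*(711 + (3 - (20 - 3)**2))) = 1/(21*(711 + (3 - 1*17**2))) = 1/(21*(711 + (3 - 1*289))) = 1/(21*(711 + (3 - 289))) = 1/(21*(711 - 286)) = 1/(21*425) = 1/8925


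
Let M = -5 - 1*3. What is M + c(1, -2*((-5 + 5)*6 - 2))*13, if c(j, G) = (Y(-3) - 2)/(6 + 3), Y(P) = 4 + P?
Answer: -85/9 ≈ -9.4444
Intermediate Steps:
c(j, G) = -1/9 (c(j, G) = ((4 - 3) - 2)/(6 + 3) = (1 - 2)/9 = -1*1/9 = -1/9)
M = -8 (M = -5 - 3 = -8)
M + c(1, -2*((-5 + 5)*6 - 2))*13 = -8 - 1/9*13 = -8 - 13/9 = -85/9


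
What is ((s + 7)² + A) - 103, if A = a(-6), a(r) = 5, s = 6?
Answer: 71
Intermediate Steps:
A = 5
((s + 7)² + A) - 103 = ((6 + 7)² + 5) - 103 = (13² + 5) - 103 = (169 + 5) - 103 = 174 - 103 = 71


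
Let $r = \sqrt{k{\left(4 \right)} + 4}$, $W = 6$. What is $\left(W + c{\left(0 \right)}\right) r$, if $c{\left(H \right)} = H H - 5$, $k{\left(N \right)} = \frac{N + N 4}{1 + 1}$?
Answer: $\sqrt{14} \approx 3.7417$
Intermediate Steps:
$k{\left(N \right)} = \frac{5 N}{2}$ ($k{\left(N \right)} = \frac{N + 4 N}{2} = 5 N \frac{1}{2} = \frac{5 N}{2}$)
$r = \sqrt{14}$ ($r = \sqrt{\frac{5}{2} \cdot 4 + 4} = \sqrt{10 + 4} = \sqrt{14} \approx 3.7417$)
$c{\left(H \right)} = -5 + H^{2}$ ($c{\left(H \right)} = H^{2} - 5 = -5 + H^{2}$)
$\left(W + c{\left(0 \right)}\right) r = \left(6 - \left(5 - 0^{2}\right)\right) \sqrt{14} = \left(6 + \left(-5 + 0\right)\right) \sqrt{14} = \left(6 - 5\right) \sqrt{14} = 1 \sqrt{14} = \sqrt{14}$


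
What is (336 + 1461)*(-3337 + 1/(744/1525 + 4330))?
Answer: -39601435036041/6603994 ≈ -5.9966e+6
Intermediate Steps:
(336 + 1461)*(-3337 + 1/(744/1525 + 4330)) = 1797*(-3337 + 1/(744*(1/1525) + 4330)) = 1797*(-3337 + 1/(744/1525 + 4330)) = 1797*(-3337 + 1/(6603994/1525)) = 1797*(-3337 + 1525/6603994) = 1797*(-22037526453/6603994) = -39601435036041/6603994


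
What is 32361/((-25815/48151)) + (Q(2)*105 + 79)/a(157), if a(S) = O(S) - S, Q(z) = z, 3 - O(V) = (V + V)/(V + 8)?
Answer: -13361580356413/221355020 ≈ -60363.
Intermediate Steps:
O(V) = 3 - 2*V/(8 + V) (O(V) = 3 - (V + V)/(V + 8) = 3 - 2*V/(8 + V))
a(S) = -S + (24 + S)/(8 + S) (a(S) = (24 + S)/(8 + S) - S = -S + (24 + S)/(8 + S))
32361/((-25815/48151)) + (Q(2)*105 + 79)/a(157) = 32361/((-25815/48151)) + (2*105 + 79)/(((24 + 157 - 1*157*(8 + 157))/(8 + 157))) = 32361/((-25815*1/48151)) + (210 + 79)/(((24 + 157 - 1*157*165)/165)) = 32361/(-25815/48151) + 289/(((24 + 157 - 25905)/165)) = 32361*(-48151/25815) + 289/(((1/165)*(-25724))) = -519404837/8605 + 289/(-25724/165) = -519404837/8605 + 289*(-165/25724) = -519404837/8605 - 47685/25724 = -13361580356413/221355020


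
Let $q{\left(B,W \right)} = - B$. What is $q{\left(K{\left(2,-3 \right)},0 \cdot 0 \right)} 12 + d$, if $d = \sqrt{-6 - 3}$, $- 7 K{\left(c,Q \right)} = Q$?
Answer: $- \frac{36}{7} + 3 i \approx -5.1429 + 3.0 i$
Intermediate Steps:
$K{\left(c,Q \right)} = - \frac{Q}{7}$
$d = 3 i$ ($d = \sqrt{-6 - 3} = \sqrt{-9} = 3 i \approx 3.0 i$)
$q{\left(K{\left(2,-3 \right)},0 \cdot 0 \right)} 12 + d = - \frac{\left(-1\right) \left(-3\right)}{7} \cdot 12 + 3 i = \left(-1\right) \frac{3}{7} \cdot 12 + 3 i = \left(- \frac{3}{7}\right) 12 + 3 i = - \frac{36}{7} + 3 i$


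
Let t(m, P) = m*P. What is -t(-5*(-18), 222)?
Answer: -19980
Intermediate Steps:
t(m, P) = P*m
-t(-5*(-18), 222) = -222*(-5*(-18)) = -222*90 = -1*19980 = -19980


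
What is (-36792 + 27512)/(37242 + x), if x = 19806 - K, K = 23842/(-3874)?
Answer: -1382720/8501069 ≈ -0.16265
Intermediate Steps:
K = -917/149 (K = 23842*(-1/3874) = -917/149 ≈ -6.1544)
x = 2952011/149 (x = 19806 - 1*(-917/149) = 19806 + 917/149 = 2952011/149 ≈ 19812.)
(-36792 + 27512)/(37242 + x) = (-36792 + 27512)/(37242 + 2952011/149) = -9280/8501069/149 = -9280*149/8501069 = -1382720/8501069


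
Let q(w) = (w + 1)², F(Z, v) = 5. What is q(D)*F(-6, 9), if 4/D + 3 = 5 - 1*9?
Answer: 45/49 ≈ 0.91837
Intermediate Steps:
D = -4/7 (D = 4/(-3 + (5 - 1*9)) = 4/(-3 + (5 - 9)) = 4/(-3 - 4) = 4/(-7) = 4*(-⅐) = -4/7 ≈ -0.57143)
q(w) = (1 + w)²
q(D)*F(-6, 9) = (1 - 4/7)²*5 = (3/7)²*5 = (9/49)*5 = 45/49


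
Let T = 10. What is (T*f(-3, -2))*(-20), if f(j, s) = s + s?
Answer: 800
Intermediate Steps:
f(j, s) = 2*s
(T*f(-3, -2))*(-20) = (10*(2*(-2)))*(-20) = (10*(-4))*(-20) = -40*(-20) = 800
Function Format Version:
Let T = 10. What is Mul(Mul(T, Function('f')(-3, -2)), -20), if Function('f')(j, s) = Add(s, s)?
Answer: 800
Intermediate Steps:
Function('f')(j, s) = Mul(2, s)
Mul(Mul(T, Function('f')(-3, -2)), -20) = Mul(Mul(10, Mul(2, -2)), -20) = Mul(Mul(10, -4), -20) = Mul(-40, -20) = 800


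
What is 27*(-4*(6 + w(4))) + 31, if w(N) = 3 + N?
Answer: -1373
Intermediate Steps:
27*(-4*(6 + w(4))) + 31 = 27*(-4*(6 + (3 + 4))) + 31 = 27*(-4*(6 + 7)) + 31 = 27*(-4*13) + 31 = 27*(-52) + 31 = -1404 + 31 = -1373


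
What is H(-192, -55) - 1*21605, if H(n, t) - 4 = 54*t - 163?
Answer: -24734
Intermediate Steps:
H(n, t) = -159 + 54*t (H(n, t) = 4 + (54*t - 163) = 4 + (-163 + 54*t) = -159 + 54*t)
H(-192, -55) - 1*21605 = (-159 + 54*(-55)) - 1*21605 = (-159 - 2970) - 21605 = -3129 - 21605 = -24734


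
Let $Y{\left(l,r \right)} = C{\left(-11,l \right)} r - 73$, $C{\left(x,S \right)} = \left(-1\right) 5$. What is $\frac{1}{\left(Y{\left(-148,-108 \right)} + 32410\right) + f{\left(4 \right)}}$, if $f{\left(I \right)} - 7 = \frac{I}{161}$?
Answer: $\frac{161}{5294328} \approx 3.041 \cdot 10^{-5}$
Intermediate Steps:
$C{\left(x,S \right)} = -5$
$Y{\left(l,r \right)} = -73 - 5 r$ ($Y{\left(l,r \right)} = - 5 r - 73 = -73 - 5 r$)
$f{\left(I \right)} = 7 + \frac{I}{161}$
$\frac{1}{\left(Y{\left(-148,-108 \right)} + 32410\right) + f{\left(4 \right)}} = \frac{1}{\left(\left(-73 - -540\right) + 32410\right) + \left(7 + \frac{1}{161} \cdot 4\right)} = \frac{1}{\left(\left(-73 + 540\right) + 32410\right) + \left(7 + \frac{4}{161}\right)} = \frac{1}{\left(467 + 32410\right) + \frac{1131}{161}} = \frac{1}{32877 + \frac{1131}{161}} = \frac{1}{\frac{5294328}{161}} = \frac{161}{5294328}$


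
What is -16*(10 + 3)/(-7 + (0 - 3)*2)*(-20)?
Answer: -320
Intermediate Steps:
-16*(10 + 3)/(-7 + (0 - 3)*2)*(-20) = -208/(-7 - 3*2)*(-20) = -208/(-7 - 6)*(-20) = -208/(-13)*(-20) = -208*(-1)/13*(-20) = -16*(-1)*(-20) = 16*(-20) = -320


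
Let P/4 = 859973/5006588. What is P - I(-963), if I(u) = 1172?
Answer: -1466070311/1251647 ≈ -1171.3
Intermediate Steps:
P = 859973/1251647 (P = 4*(859973/5006588) = 859973/1251647 ≈ 0.68707)
P - I(-963) = 859973/1251647 - 1*1172 = 859973/1251647 - 1172 = -1466070311/1251647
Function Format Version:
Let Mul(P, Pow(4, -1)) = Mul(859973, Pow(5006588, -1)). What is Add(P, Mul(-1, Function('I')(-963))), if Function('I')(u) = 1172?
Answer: Rational(-1466070311, 1251647) ≈ -1171.3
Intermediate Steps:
P = Rational(859973, 1251647) (P = Mul(4, Mul(859973, Pow(5006588, -1))) = Mul(4, Mul(859973, Rational(1, 5006588))) = Mul(4, Rational(859973, 5006588)) = Rational(859973, 1251647) ≈ 0.68707)
Add(P, Mul(-1, Function('I')(-963))) = Add(Rational(859973, 1251647), Mul(-1, 1172)) = Add(Rational(859973, 1251647), -1172) = Rational(-1466070311, 1251647)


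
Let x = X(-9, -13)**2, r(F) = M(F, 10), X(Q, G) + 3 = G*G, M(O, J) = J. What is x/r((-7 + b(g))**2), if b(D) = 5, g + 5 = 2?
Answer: 13778/5 ≈ 2755.6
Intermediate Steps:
g = -3 (g = -5 + 2 = -3)
X(Q, G) = -3 + G**2 (X(Q, G) = -3 + G*G = -3 + G**2)
r(F) = 10
x = 27556 (x = (-3 + (-13)**2)**2 = (-3 + 169)**2 = 166**2 = 27556)
x/r((-7 + b(g))**2) = 27556/10 = 27556*(1/10) = 13778/5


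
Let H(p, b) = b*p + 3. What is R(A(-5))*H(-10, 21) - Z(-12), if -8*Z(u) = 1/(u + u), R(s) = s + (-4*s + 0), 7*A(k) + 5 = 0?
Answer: -596167/1344 ≈ -443.58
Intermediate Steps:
H(p, b) = 3 + b*p
A(k) = -5/7 (A(k) = -5/7 + (⅐)*0 = -5/7 + 0 = -5/7)
R(s) = -3*s (R(s) = s - 4*s = -3*s)
Z(u) = -1/(16*u) (Z(u) = -1/(8*(u + u)) = -1/(2*u)/8 = -1/(16*u))
R(A(-5))*H(-10, 21) - Z(-12) = (-3*(-5/7))*(3 + 21*(-10)) - (-1)/(16*(-12)) = 15*(3 - 210)/7 - (-1)*(-1)/(16*12) = (15/7)*(-207) - 1*1/192 = -3105/7 - 1/192 = -596167/1344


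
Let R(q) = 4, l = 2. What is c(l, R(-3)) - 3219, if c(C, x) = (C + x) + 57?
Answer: -3156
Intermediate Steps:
c(C, x) = 57 + C + x
c(l, R(-3)) - 3219 = (57 + 2 + 4) - 3219 = 63 - 3219 = -3156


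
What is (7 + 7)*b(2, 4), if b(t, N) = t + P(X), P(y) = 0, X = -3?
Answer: 28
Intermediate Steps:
b(t, N) = t (b(t, N) = t + 0 = t)
(7 + 7)*b(2, 4) = (7 + 7)*2 = 14*2 = 28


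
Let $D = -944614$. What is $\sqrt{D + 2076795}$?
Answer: $\sqrt{1132181} \approx 1064.0$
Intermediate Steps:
$\sqrt{D + 2076795} = \sqrt{-944614 + 2076795} = \sqrt{1132181}$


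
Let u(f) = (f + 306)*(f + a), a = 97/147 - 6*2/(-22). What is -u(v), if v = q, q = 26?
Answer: -14605012/1617 ≈ -9032.2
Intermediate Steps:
v = 26
a = 1949/1617 (a = 97*(1/147) - 12*(-1/22) = 97/147 + 6/11 = 1949/1617 ≈ 1.2053)
u(f) = (306 + f)*(1949/1617 + f) (u(f) = (f + 306)*(f + 1949/1617) = (306 + f)*(1949/1617 + f))
-u(v) = -(198798/539 + 26² + (496751/1617)*26) = -(198798/539 + 676 + 12915526/1617) = -1*14605012/1617 = -14605012/1617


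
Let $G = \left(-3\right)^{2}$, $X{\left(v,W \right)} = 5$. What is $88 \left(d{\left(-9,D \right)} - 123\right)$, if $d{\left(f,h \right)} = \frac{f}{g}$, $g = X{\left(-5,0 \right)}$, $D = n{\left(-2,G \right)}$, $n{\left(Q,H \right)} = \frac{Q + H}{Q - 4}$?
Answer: $- \frac{54912}{5} \approx -10982.0$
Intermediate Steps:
$G = 9$
$n{\left(Q,H \right)} = \frac{H + Q}{-4 + Q}$
$D = - \frac{7}{6}$ ($D = \frac{9 - 2}{-4 - 2} = \frac{1}{-6} \cdot 7 = \left(- \frac{1}{6}\right) 7 = - \frac{7}{6} \approx -1.1667$)
$g = 5$
$d{\left(f,h \right)} = \frac{f}{5}$
$88 \left(d{\left(-9,D \right)} - 123\right) = 88 \left(\frac{1}{5} \left(-9\right) - 123\right) = 88 \left(- \frac{9}{5} - 123\right) = 88 \left(- \frac{624}{5}\right) = - \frac{54912}{5}$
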